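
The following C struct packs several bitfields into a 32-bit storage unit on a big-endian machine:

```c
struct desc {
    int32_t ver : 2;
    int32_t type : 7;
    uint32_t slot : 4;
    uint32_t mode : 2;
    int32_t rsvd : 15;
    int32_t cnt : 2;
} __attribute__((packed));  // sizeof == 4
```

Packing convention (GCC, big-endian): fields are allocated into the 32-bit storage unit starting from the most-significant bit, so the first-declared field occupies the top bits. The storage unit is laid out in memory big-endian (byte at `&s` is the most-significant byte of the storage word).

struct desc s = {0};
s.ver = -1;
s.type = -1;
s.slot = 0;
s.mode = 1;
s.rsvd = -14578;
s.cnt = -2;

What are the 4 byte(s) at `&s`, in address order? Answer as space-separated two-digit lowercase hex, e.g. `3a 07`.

[30+:2] ver=-1 & 0x3 = 0x3; word=0xc0000000
[23+:7] type=-1 & 0x7f = 0x7f; word=0xff800000
[19+:4] slot=0 & 0xf = 0x0; word=0xff800000
[17+:2] mode=1 & 0x3 = 0x1; word=0xff820000
[2+:15] rsvd=-14578 & 0x7fff = 0x470e; word=0xff831c38
[0+:2] cnt=-2 & 0x3 = 0x2; word=0xff831c3a
word = 0xff831c3a → big-endian bytes:
  [0]=0xff  [1]=0x83  [2]=0x1c  [3]=0x3a

ff 83 1c 3a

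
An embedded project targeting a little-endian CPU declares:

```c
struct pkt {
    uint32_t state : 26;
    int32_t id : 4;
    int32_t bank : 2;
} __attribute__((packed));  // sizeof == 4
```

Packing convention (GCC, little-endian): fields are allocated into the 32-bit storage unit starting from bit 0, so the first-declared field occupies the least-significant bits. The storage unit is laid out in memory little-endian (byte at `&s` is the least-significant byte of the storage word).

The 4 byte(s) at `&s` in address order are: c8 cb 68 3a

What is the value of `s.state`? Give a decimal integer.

40422344

[0]=0xc8 [1]=0xcb [2]=0x68 [3]=0x3a (little-endian) → word 0x3a68cbc8
state [0+:26] = (word>>0) & 0x3ffffff = 40422344  ←
id [26+:4] = (word>>26) & 0xf = 14
bank [30+:2] = (word>>30) & 0x3 = 0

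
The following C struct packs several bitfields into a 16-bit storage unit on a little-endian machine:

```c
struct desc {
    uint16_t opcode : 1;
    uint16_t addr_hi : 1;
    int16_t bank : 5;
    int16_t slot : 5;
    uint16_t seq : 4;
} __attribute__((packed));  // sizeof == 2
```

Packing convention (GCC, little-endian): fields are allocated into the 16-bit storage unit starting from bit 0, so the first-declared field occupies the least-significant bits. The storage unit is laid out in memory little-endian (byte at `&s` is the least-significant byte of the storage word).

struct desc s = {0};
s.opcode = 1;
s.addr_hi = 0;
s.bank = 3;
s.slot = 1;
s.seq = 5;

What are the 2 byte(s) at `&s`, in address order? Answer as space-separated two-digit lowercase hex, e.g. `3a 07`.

opcode (1b) val=1 bits=0x1 at bit 0: 0x0001
addr_hi (1b) val=0 bits=0x0 at bit 1: 0x0001
bank (5b) val=3 bits=0x3 at bit 2: 0x000d
slot (5b) val=1 bits=0x1 at bit 7: 0x008d
seq (4b) val=5 bits=0x5 at bit 12: 0x508d
word = 0x508d → little-endian bytes:
  [0]=0x8d  [1]=0x50

8d 50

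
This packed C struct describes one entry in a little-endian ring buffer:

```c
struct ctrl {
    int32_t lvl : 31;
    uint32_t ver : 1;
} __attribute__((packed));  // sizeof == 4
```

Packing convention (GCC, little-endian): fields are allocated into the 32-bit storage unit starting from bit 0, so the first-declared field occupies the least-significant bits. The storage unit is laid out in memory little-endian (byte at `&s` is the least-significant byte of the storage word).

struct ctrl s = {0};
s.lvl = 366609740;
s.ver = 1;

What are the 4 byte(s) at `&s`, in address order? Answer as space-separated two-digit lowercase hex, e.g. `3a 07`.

4c 05 da 95

[0+:31] lvl=366609740 & 0x7fffffff = 0x15da054c; word=0x15da054c
[31+:1] ver=1 & 0x1 = 0x1; word=0x95da054c
word = 0x95da054c → little-endian bytes:
  [0]=0x4c  [1]=0x05  [2]=0xda  [3]=0x95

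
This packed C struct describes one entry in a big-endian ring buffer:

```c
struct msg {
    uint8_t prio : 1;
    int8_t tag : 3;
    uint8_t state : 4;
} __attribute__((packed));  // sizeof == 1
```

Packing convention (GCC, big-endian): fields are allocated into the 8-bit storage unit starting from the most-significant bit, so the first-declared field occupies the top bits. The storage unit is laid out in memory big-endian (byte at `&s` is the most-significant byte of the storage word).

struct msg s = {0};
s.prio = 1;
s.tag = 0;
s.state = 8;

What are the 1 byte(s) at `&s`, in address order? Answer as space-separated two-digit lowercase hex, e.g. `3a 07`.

[7+:1] prio=1 & 0x1 = 0x1; word=0x80
[4+:3] tag=0 & 0x7 = 0x0; word=0x80
[0+:4] state=8 & 0xf = 0x8; word=0x88
word = 0x88 → big-endian bytes:
  [0]=0x88

88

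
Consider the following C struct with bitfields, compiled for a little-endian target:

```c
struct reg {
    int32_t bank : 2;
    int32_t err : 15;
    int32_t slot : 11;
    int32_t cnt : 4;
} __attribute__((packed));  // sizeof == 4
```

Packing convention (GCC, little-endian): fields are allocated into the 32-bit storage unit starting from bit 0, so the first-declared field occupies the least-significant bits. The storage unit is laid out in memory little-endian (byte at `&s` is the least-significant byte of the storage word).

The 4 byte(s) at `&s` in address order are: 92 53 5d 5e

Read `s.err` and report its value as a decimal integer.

[0]=0x92 [1]=0x53 [2]=0x5d [3]=0x5e (little-endian) → word 0x5e5d5392
bank:2 @ bit 0 → (0x5e5d5392>>0)&0x3 = 0x2
err:15 @ bit 2 → (0x5e5d5392>>2)&0x7fff = 0x54e4  ←
slot:11 @ bit 17 → (0x5e5d5392>>17)&0x7ff = 0x72e
cnt:4 @ bit 28 → (0x5e5d5392>>28)&0xf = 0x5
err signed 15b, MSB=1: 21732 - 32768 = -11036

-11036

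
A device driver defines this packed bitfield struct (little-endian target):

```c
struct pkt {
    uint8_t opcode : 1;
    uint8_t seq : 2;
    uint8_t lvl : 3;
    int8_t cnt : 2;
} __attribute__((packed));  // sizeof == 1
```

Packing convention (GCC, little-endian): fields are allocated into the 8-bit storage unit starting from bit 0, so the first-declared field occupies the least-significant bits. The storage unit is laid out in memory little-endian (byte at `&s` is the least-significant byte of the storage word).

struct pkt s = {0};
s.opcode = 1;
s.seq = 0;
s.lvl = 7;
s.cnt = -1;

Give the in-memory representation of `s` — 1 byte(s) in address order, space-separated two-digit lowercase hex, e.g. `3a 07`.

f9

opcode:1 = 1 → 0x1 << 0 → word 0x01
seq:2 = 0 → 0x0 << 1 → word 0x01
lvl:3 = 7 → 0x7 << 3 → word 0x39
cnt:2 = -1 → 0x3 << 6 → word 0xf9
word = 0xf9 → little-endian bytes:
  [0]=0xf9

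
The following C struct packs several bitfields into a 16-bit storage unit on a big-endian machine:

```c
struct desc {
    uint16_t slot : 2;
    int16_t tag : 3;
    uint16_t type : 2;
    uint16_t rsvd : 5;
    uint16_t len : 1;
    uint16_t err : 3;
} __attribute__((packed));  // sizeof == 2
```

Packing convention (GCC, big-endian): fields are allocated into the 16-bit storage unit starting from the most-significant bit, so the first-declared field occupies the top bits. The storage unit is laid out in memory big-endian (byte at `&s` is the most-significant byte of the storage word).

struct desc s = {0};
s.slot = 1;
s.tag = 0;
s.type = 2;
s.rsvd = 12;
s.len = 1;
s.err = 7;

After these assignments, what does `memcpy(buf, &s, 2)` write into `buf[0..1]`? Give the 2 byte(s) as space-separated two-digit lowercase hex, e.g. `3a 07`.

[14+:2] slot=1 & 0x3 = 0x1; word=0x4000
[11+:3] tag=0 & 0x7 = 0x0; word=0x4000
[9+:2] type=2 & 0x3 = 0x2; word=0x4400
[4+:5] rsvd=12 & 0x1f = 0xc; word=0x44c0
[3+:1] len=1 & 0x1 = 0x1; word=0x44c8
[0+:3] err=7 & 0x7 = 0x7; word=0x44cf
word = 0x44cf → big-endian bytes:
  [0]=0x44  [1]=0xcf

44 cf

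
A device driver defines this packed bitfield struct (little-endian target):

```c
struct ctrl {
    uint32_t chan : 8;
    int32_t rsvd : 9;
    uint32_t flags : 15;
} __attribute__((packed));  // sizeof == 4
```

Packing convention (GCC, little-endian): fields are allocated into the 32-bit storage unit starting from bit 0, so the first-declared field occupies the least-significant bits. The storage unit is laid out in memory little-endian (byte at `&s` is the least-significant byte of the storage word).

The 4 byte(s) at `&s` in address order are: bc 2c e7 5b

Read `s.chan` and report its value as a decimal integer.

[0]=0xbc [1]=0x2c [2]=0xe7 [3]=0x5b (little-endian) → word 0x5be72cbc
chan:8 @ bit 0 → (0x5be72cbc>>0)&0xff = 0xbc  ←
rsvd:9 @ bit 8 → (0x5be72cbc>>8)&0x1ff = 0x12c
flags:15 @ bit 17 → (0x5be72cbc>>17)&0x7fff = 0x2df3

188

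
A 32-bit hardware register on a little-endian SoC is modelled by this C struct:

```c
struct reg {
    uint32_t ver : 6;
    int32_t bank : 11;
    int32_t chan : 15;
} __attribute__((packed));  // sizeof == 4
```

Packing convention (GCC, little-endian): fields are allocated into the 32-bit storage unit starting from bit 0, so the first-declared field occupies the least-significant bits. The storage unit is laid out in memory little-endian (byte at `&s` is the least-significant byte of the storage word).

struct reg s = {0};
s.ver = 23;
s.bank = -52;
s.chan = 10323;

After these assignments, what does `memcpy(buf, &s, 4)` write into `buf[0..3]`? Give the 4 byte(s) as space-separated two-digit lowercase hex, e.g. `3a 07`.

[0+:6] ver=23 & 0x3f = 0x17; word=0x00000017
[6+:11] bank=-52 & 0x7ff = 0x7cc; word=0x0001f317
[17+:15] chan=10323 & 0x7fff = 0x2853; word=0x50a7f317
word = 0x50a7f317 → little-endian bytes:
  [0]=0x17  [1]=0xf3  [2]=0xa7  [3]=0x50

17 f3 a7 50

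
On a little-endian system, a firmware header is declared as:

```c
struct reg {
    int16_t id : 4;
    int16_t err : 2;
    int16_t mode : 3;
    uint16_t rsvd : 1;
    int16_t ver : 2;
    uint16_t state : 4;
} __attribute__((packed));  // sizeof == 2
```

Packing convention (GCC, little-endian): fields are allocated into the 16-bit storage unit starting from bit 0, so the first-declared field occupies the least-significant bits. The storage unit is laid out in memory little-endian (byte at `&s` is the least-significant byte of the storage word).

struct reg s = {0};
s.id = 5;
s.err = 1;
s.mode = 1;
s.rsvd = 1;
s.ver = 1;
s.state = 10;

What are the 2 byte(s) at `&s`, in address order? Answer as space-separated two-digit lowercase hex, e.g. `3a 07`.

55 a6

[0+:4] id=5 & 0xf = 0x5; word=0x0005
[4+:2] err=1 & 0x3 = 0x1; word=0x0015
[6+:3] mode=1 & 0x7 = 0x1; word=0x0055
[9+:1] rsvd=1 & 0x1 = 0x1; word=0x0255
[10+:2] ver=1 & 0x3 = 0x1; word=0x0655
[12+:4] state=10 & 0xf = 0xa; word=0xa655
word = 0xa655 → little-endian bytes:
  [0]=0x55  [1]=0xa6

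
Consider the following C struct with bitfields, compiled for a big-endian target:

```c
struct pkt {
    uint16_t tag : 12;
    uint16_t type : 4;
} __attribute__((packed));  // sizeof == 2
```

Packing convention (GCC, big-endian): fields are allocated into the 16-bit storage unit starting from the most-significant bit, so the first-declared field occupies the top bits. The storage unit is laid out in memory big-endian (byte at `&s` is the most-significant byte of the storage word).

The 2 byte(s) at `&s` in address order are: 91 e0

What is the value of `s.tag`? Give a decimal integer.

2334

[0]=0x91 [1]=0xe0 (big-endian) → word 0x91e0
tag:12 @ bit 4 → (0x91e0>>4)&0xfff = 0x91e  ←
type:4 @ bit 0 → (0x91e0>>0)&0xf = 0x0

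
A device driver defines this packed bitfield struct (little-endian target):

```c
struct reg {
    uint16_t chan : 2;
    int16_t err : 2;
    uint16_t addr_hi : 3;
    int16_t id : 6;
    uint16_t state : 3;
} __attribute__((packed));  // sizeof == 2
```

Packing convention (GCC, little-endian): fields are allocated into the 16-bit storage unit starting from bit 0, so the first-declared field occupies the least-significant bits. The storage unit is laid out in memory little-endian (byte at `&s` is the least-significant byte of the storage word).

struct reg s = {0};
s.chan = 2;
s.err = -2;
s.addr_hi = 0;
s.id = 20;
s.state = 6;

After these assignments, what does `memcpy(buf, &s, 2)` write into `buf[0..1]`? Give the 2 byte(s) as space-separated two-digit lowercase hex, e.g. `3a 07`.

0a ca

[0+:2] chan=2 & 0x3 = 0x2; word=0x0002
[2+:2] err=-2 & 0x3 = 0x2; word=0x000a
[4+:3] addr_hi=0 & 0x7 = 0x0; word=0x000a
[7+:6] id=20 & 0x3f = 0x14; word=0x0a0a
[13+:3] state=6 & 0x7 = 0x6; word=0xca0a
word = 0xca0a → little-endian bytes:
  [0]=0x0a  [1]=0xca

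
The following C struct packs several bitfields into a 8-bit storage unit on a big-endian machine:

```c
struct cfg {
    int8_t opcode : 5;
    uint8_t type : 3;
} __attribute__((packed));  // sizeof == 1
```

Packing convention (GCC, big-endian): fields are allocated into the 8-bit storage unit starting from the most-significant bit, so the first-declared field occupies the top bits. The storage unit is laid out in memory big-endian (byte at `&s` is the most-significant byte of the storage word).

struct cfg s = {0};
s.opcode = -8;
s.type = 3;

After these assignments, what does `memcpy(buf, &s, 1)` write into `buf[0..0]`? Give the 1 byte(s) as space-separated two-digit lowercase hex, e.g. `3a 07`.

opcode:5 = -8 → 0x18 << 3 → word 0xc0
type:3 = 3 → 0x3 << 0 → word 0xc3
word = 0xc3 → big-endian bytes:
  [0]=0xc3

c3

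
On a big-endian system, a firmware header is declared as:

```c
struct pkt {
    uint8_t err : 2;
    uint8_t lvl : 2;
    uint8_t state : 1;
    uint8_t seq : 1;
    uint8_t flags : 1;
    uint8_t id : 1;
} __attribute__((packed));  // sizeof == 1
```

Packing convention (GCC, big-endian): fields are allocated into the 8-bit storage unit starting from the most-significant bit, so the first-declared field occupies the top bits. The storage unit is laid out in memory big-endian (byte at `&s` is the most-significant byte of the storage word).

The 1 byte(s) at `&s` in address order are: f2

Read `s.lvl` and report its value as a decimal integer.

3

[0]=0xf2 (big-endian) → word 0xf2
err [6+:2] = (word>>6) & 0x3 = 3
lvl [4+:2] = (word>>4) & 0x3 = 3  ←
state [3+:1] = (word>>3) & 0x1 = 0
seq [2+:1] = (word>>2) & 0x1 = 0
flags [1+:1] = (word>>1) & 0x1 = 1
id [0+:1] = (word>>0) & 0x1 = 0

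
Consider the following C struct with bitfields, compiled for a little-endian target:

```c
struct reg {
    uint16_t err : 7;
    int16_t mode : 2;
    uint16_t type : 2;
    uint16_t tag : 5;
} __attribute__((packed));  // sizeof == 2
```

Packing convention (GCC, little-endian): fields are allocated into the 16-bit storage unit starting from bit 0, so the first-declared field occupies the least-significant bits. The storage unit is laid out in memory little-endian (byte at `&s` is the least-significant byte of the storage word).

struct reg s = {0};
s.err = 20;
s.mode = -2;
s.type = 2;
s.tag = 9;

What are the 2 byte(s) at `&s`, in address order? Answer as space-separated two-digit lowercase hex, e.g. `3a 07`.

14 4d

err:7 = 20 → 0x14 << 0 → word 0x0014
mode:2 = -2 → 0x2 << 7 → word 0x0114
type:2 = 2 → 0x2 << 9 → word 0x0514
tag:5 = 9 → 0x9 << 11 → word 0x4d14
word = 0x4d14 → little-endian bytes:
  [0]=0x14  [1]=0x4d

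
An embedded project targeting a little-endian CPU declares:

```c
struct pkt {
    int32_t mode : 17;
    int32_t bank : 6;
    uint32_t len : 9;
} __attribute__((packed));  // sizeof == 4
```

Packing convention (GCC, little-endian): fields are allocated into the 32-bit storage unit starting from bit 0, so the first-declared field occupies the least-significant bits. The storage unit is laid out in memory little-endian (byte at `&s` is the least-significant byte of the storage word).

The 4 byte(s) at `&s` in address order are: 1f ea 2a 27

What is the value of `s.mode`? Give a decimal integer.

59935

[0]=0x1f [1]=0xea [2]=0x2a [3]=0x27 (little-endian) → word 0x272aea1f
mode:17 @ bit 0 → (0x272aea1f>>0)&0x1ffff = 0xea1f  ←
bank:6 @ bit 17 → (0x272aea1f>>17)&0x3f = 0x15
len:9 @ bit 23 → (0x272aea1f>>23)&0x1ff = 0x4e
mode signed 17b, MSB=0: value = 59935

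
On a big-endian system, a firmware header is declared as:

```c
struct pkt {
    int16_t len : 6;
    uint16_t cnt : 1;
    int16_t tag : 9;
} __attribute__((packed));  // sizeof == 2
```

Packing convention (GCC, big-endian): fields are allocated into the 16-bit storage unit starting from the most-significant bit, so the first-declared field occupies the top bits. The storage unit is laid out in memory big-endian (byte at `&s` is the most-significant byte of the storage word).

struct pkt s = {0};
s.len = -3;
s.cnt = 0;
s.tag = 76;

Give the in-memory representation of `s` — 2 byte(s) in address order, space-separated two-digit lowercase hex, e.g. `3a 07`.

len:6 = -3 → 0x3d << 10 → word 0xf400
cnt:1 = 0 → 0x0 << 9 → word 0xf400
tag:9 = 76 → 0x4c << 0 → word 0xf44c
word = 0xf44c → big-endian bytes:
  [0]=0xf4  [1]=0x4c

f4 4c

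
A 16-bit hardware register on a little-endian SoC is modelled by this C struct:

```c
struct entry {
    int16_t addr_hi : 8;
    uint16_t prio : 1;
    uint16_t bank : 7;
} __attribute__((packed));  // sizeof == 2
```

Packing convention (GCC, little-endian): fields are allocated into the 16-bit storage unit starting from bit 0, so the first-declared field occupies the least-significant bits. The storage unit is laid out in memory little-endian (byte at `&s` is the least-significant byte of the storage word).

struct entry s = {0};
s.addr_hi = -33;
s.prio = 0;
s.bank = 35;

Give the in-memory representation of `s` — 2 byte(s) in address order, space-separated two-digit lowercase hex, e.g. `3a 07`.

addr_hi (8b) val=-33 bits=0xdf at bit 0: 0x00df
prio (1b) val=0 bits=0x0 at bit 8: 0x00df
bank (7b) val=35 bits=0x23 at bit 9: 0x46df
word = 0x46df → little-endian bytes:
  [0]=0xdf  [1]=0x46

df 46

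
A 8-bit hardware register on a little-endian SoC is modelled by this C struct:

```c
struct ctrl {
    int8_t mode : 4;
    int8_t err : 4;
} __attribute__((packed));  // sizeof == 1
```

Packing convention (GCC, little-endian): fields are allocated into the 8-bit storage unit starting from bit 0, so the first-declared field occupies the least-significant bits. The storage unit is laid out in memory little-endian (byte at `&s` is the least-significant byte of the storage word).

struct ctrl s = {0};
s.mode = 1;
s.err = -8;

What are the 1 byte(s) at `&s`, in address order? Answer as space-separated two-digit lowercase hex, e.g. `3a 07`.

mode (4b) val=1 bits=0x1 at bit 0: 0x01
err (4b) val=-8 bits=0x8 at bit 4: 0x81
word = 0x81 → little-endian bytes:
  [0]=0x81

81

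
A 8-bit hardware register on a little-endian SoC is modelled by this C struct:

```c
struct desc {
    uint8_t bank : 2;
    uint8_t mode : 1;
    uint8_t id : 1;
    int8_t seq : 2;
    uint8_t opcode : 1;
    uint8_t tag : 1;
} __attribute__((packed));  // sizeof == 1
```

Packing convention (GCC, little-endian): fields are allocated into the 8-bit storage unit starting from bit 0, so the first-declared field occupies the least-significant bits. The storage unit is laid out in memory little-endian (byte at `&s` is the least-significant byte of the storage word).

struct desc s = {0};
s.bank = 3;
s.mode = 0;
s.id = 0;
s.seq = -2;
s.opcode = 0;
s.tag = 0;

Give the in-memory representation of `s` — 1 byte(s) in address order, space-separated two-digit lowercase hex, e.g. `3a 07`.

23

bank (2b) val=3 bits=0x3 at bit 0: 0x03
mode (1b) val=0 bits=0x0 at bit 2: 0x03
id (1b) val=0 bits=0x0 at bit 3: 0x03
seq (2b) val=-2 bits=0x2 at bit 4: 0x23
opcode (1b) val=0 bits=0x0 at bit 6: 0x23
tag (1b) val=0 bits=0x0 at bit 7: 0x23
word = 0x23 → little-endian bytes:
  [0]=0x23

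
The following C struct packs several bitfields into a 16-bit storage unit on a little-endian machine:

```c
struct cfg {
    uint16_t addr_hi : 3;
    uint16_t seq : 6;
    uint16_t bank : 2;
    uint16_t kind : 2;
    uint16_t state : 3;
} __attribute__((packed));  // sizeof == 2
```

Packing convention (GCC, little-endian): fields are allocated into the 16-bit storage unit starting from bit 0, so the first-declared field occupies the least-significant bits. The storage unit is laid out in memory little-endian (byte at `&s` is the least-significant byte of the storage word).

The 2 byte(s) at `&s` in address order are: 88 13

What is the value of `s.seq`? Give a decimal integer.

49

[0]=0x88 [1]=0x13 (little-endian) → word 0x1388
addr_hi [0+:3] = (word>>0) & 0x7 = 0
seq [3+:6] = (word>>3) & 0x3f = 49  ←
bank [9+:2] = (word>>9) & 0x3 = 1
kind [11+:2] = (word>>11) & 0x3 = 2
state [13+:3] = (word>>13) & 0x7 = 0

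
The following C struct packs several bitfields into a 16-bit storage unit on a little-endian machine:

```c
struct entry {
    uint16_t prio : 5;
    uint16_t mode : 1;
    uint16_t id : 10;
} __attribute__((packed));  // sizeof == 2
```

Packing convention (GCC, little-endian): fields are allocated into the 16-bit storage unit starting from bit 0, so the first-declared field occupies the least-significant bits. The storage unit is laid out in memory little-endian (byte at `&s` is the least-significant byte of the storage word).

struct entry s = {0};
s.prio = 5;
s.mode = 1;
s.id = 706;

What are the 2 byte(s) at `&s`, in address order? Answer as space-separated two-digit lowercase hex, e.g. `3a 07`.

[0+:5] prio=5 & 0x1f = 0x5; word=0x0005
[5+:1] mode=1 & 0x1 = 0x1; word=0x0025
[6+:10] id=706 & 0x3ff = 0x2c2; word=0xb0a5
word = 0xb0a5 → little-endian bytes:
  [0]=0xa5  [1]=0xb0

a5 b0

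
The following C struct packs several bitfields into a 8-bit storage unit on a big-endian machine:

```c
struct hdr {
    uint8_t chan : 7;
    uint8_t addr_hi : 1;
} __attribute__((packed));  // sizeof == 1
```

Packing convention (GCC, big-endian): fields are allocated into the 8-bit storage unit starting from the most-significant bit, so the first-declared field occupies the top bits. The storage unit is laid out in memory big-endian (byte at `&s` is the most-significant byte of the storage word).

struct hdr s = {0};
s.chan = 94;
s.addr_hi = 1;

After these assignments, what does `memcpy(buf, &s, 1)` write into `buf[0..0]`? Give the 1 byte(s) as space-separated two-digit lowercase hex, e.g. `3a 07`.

chan:7 = 94 → 0x5e << 1 → word 0xbc
addr_hi:1 = 1 → 0x1 << 0 → word 0xbd
word = 0xbd → big-endian bytes:
  [0]=0xbd

bd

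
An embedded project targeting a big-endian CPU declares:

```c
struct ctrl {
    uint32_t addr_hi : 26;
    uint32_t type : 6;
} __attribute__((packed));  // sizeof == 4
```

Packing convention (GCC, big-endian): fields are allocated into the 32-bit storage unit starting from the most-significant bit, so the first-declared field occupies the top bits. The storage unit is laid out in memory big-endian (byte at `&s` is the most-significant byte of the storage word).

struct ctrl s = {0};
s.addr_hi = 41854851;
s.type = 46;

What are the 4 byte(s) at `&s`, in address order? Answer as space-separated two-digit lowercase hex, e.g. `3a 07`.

addr_hi:26 = 41854851 → 0x27ea783 << 6 → word 0x9fa9e0c0
type:6 = 46 → 0x2e << 0 → word 0x9fa9e0ee
word = 0x9fa9e0ee → big-endian bytes:
  [0]=0x9f  [1]=0xa9  [2]=0xe0  [3]=0xee

9f a9 e0 ee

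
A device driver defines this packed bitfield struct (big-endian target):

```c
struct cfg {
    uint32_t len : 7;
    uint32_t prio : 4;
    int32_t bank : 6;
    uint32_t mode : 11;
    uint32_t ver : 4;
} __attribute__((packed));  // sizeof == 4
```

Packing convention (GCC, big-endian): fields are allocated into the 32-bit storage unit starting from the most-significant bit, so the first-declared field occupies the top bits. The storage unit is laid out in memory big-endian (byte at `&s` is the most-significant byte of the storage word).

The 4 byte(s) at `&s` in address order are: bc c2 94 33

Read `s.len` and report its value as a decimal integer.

94

[0]=0xbc [1]=0xc2 [2]=0x94 [3]=0x33 (big-endian) → word 0xbcc29433
len [25+:7] = (word>>25) & 0x7f = 94  ←
prio [21+:4] = (word>>21) & 0xf = 6
bank [15+:6] = (word>>15) & 0x3f = 5
mode [4+:11] = (word>>4) & 0x7ff = 323
ver [0+:4] = (word>>0) & 0xf = 3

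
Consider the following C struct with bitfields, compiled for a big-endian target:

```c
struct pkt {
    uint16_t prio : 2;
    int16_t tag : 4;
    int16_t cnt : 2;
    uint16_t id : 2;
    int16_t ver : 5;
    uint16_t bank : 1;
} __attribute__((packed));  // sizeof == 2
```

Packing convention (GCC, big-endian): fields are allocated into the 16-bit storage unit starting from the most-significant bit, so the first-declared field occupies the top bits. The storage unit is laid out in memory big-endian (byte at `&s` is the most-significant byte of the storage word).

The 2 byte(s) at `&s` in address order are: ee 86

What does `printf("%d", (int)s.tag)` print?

-5

[0]=0xee [1]=0x86 (big-endian) → word 0xee86
prio [14+:2] = (word>>14) & 0x3 = 3
tag [10+:4] = (word>>10) & 0xf = 11  ←
cnt [8+:2] = (word>>8) & 0x3 = 2
id [6+:2] = (word>>6) & 0x3 = 2
ver [1+:5] = (word>>1) & 0x1f = 3
bank [0+:1] = (word>>0) & 0x1 = 0
tag signed 4b, MSB=1: 11 - 16 = -5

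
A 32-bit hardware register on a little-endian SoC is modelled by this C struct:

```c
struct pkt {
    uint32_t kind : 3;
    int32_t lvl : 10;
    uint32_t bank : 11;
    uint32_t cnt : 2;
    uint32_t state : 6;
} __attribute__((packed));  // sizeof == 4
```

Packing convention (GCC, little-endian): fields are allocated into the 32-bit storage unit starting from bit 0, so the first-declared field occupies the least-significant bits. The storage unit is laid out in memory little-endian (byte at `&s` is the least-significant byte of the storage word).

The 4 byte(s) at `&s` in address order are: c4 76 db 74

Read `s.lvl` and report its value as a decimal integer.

-296

[0]=0xc4 [1]=0x76 [2]=0xdb [3]=0x74 (little-endian) → word 0x74db76c4
kind [0+:3] = (word>>0) & 0x7 = 4
lvl [3+:10] = (word>>3) & 0x3ff = 728  ←
bank [13+:11] = (word>>13) & 0x7ff = 1755
cnt [24+:2] = (word>>24) & 0x3 = 0
state [26+:6] = (word>>26) & 0x3f = 29
lvl signed 10b, MSB=1: 728 - 1024 = -296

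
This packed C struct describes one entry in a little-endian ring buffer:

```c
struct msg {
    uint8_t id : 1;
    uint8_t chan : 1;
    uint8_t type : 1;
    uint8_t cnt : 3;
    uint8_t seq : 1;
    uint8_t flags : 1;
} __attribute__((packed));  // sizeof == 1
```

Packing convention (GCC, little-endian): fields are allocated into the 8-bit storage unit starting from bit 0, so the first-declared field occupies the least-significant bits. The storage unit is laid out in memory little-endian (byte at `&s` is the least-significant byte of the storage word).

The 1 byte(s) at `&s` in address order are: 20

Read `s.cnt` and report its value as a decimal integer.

4

[0]=0x20 (little-endian) → word 0x20
id [0+:1] = (word>>0) & 0x1 = 0
chan [1+:1] = (word>>1) & 0x1 = 0
type [2+:1] = (word>>2) & 0x1 = 0
cnt [3+:3] = (word>>3) & 0x7 = 4  ←
seq [6+:1] = (word>>6) & 0x1 = 0
flags [7+:1] = (word>>7) & 0x1 = 0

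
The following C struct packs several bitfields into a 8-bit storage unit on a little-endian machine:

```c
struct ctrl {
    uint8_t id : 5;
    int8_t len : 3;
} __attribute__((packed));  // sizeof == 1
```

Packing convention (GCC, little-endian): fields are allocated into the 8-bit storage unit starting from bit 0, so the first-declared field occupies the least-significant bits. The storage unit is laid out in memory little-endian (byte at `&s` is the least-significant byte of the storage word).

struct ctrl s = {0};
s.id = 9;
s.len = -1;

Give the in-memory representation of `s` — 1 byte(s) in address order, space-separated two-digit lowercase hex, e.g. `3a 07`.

e9

id:5 = 9 → 0x9 << 0 → word 0x09
len:3 = -1 → 0x7 << 5 → word 0xe9
word = 0xe9 → little-endian bytes:
  [0]=0xe9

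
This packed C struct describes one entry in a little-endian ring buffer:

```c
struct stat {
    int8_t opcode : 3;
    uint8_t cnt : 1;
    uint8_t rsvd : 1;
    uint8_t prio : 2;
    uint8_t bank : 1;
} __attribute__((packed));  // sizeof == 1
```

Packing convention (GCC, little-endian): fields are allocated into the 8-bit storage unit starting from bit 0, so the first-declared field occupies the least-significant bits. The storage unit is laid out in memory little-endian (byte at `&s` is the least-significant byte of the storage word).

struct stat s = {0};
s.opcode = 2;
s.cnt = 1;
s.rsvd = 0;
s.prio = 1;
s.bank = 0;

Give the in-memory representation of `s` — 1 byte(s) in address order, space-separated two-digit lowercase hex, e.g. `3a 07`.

opcode (3b) val=2 bits=0x2 at bit 0: 0x02
cnt (1b) val=1 bits=0x1 at bit 3: 0x0a
rsvd (1b) val=0 bits=0x0 at bit 4: 0x0a
prio (2b) val=1 bits=0x1 at bit 5: 0x2a
bank (1b) val=0 bits=0x0 at bit 7: 0x2a
word = 0x2a → little-endian bytes:
  [0]=0x2a

2a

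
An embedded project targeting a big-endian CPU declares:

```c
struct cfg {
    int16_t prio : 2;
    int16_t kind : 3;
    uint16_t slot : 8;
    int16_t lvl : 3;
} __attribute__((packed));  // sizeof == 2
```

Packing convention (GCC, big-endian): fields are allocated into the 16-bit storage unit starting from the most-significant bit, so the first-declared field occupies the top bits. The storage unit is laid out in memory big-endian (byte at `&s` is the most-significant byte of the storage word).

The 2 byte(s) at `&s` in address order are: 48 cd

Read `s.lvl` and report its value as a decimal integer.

[0]=0x48 [1]=0xcd (big-endian) → word 0x48cd
prio:2 @ bit 14 → (0x48cd>>14)&0x3 = 0x1
kind:3 @ bit 11 → (0x48cd>>11)&0x7 = 0x1
slot:8 @ bit 3 → (0x48cd>>3)&0xff = 0x19
lvl:3 @ bit 0 → (0x48cd>>0)&0x7 = 0x5  ←
lvl signed 3b, MSB=1: 5 - 8 = -3

-3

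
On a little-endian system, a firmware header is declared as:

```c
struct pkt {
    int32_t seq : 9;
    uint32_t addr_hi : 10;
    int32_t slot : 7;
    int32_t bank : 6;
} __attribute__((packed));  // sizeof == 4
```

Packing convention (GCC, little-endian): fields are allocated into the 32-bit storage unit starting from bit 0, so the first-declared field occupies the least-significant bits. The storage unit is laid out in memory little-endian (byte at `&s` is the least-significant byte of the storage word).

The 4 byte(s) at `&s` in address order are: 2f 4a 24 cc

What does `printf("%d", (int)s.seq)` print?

[0]=0x2f [1]=0x4a [2]=0x24 [3]=0xcc (little-endian) → word 0xcc244a2f
seq:9 @ bit 0 → (0xcc244a2f>>0)&0x1ff = 0x2f  ←
addr_hi:10 @ bit 9 → (0xcc244a2f>>9)&0x3ff = 0x225
slot:7 @ bit 19 → (0xcc244a2f>>19)&0x7f = 0x4
bank:6 @ bit 26 → (0xcc244a2f>>26)&0x3f = 0x33
seq signed 9b, MSB=0: value = 47

47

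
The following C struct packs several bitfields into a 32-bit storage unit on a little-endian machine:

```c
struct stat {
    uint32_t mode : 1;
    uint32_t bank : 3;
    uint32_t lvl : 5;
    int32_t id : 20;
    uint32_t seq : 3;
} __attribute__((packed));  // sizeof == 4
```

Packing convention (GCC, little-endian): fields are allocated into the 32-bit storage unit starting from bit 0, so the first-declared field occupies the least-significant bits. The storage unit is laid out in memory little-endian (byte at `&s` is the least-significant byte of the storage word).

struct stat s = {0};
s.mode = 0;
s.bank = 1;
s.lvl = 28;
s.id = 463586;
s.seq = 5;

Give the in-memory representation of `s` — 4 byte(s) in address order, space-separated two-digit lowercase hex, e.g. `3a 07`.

mode (1b) val=0 bits=0x0 at bit 0: 0x00000000
bank (3b) val=1 bits=0x1 at bit 1: 0x00000002
lvl (5b) val=28 bits=0x1c at bit 4: 0x000001c2
id (20b) val=463586 bits=0x712e2 at bit 9: 0x0e25c5c2
seq (3b) val=5 bits=0x5 at bit 29: 0xae25c5c2
word = 0xae25c5c2 → little-endian bytes:
  [0]=0xc2  [1]=0xc5  [2]=0x25  [3]=0xae

c2 c5 25 ae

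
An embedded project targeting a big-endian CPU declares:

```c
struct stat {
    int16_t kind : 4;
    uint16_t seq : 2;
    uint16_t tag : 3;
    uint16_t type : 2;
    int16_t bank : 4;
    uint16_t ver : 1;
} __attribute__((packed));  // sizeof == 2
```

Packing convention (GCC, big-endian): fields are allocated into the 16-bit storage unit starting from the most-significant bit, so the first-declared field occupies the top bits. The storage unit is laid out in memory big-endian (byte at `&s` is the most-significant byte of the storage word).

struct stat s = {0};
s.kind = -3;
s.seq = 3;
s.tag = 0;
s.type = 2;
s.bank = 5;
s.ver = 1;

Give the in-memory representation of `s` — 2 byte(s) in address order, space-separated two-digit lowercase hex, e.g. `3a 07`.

dc 4b

kind:4 = -3 → 0xd << 12 → word 0xd000
seq:2 = 3 → 0x3 << 10 → word 0xdc00
tag:3 = 0 → 0x0 << 7 → word 0xdc00
type:2 = 2 → 0x2 << 5 → word 0xdc40
bank:4 = 5 → 0x5 << 1 → word 0xdc4a
ver:1 = 1 → 0x1 << 0 → word 0xdc4b
word = 0xdc4b → big-endian bytes:
  [0]=0xdc  [1]=0x4b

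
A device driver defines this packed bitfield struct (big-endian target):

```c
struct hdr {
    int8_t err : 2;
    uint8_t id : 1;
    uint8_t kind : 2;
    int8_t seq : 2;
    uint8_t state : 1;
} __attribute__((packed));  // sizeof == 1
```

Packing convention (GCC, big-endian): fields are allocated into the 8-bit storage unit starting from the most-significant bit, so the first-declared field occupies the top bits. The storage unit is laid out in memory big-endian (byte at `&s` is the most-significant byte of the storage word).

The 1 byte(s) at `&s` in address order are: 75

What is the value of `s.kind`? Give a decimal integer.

2

[0]=0x75 (big-endian) → word 0x75
err [6+:2] = (word>>6) & 0x3 = 1
id [5+:1] = (word>>5) & 0x1 = 1
kind [3+:2] = (word>>3) & 0x3 = 2  ←
seq [1+:2] = (word>>1) & 0x3 = 2
state [0+:1] = (word>>0) & 0x1 = 1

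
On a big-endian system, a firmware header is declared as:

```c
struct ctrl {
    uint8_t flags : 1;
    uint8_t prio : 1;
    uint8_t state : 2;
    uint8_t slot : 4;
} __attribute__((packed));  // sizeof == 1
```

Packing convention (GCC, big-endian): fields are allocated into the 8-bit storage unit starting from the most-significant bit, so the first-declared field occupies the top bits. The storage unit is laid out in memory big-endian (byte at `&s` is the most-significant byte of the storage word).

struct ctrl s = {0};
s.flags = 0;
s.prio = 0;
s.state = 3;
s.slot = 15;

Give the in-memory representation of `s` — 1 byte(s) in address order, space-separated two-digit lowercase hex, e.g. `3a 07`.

3f

flags (1b) val=0 bits=0x0 at bit 7: 0x00
prio (1b) val=0 bits=0x0 at bit 6: 0x00
state (2b) val=3 bits=0x3 at bit 4: 0x30
slot (4b) val=15 bits=0xf at bit 0: 0x3f
word = 0x3f → big-endian bytes:
  [0]=0x3f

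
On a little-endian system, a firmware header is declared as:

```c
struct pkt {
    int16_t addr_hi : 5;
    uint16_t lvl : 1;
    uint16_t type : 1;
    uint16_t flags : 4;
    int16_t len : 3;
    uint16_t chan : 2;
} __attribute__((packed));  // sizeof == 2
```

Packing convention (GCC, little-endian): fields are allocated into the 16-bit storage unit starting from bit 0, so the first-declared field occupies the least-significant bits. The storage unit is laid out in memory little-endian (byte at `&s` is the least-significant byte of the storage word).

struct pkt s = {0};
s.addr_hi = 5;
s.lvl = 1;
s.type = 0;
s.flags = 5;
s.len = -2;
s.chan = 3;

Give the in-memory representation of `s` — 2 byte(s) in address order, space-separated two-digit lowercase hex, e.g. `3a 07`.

a5 f2

addr_hi (5b) val=5 bits=0x5 at bit 0: 0x0005
lvl (1b) val=1 bits=0x1 at bit 5: 0x0025
type (1b) val=0 bits=0x0 at bit 6: 0x0025
flags (4b) val=5 bits=0x5 at bit 7: 0x02a5
len (3b) val=-2 bits=0x6 at bit 11: 0x32a5
chan (2b) val=3 bits=0x3 at bit 14: 0xf2a5
word = 0xf2a5 → little-endian bytes:
  [0]=0xa5  [1]=0xf2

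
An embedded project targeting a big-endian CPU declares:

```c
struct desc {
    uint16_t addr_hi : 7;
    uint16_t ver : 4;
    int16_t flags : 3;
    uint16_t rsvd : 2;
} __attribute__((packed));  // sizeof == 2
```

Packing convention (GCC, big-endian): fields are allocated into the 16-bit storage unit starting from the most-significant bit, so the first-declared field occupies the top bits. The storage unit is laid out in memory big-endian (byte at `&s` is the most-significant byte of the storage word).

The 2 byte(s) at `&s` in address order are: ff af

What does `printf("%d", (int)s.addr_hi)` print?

[0]=0xff [1]=0xaf (big-endian) → word 0xffaf
addr_hi:7 @ bit 9 → (0xffaf>>9)&0x7f = 0x7f  ←
ver:4 @ bit 5 → (0xffaf>>5)&0xf = 0xd
flags:3 @ bit 2 → (0xffaf>>2)&0x7 = 0x3
rsvd:2 @ bit 0 → (0xffaf>>0)&0x3 = 0x3

127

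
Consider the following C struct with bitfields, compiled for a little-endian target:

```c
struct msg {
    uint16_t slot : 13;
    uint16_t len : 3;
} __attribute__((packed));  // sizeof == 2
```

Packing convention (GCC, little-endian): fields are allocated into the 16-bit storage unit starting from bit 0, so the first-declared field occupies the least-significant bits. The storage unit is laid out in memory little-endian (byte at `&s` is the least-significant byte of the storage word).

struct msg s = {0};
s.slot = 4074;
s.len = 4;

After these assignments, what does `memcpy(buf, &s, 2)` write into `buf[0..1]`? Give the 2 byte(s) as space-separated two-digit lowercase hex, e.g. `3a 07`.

[0+:13] slot=4074 & 0x1fff = 0xfea; word=0x0fea
[13+:3] len=4 & 0x7 = 0x4; word=0x8fea
word = 0x8fea → little-endian bytes:
  [0]=0xea  [1]=0x8f

ea 8f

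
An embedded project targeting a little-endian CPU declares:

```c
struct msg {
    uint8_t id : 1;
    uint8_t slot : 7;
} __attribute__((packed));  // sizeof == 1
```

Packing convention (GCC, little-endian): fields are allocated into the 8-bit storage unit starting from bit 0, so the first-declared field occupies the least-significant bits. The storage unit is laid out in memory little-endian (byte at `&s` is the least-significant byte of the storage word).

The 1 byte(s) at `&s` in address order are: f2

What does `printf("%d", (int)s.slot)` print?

[0]=0xf2 (little-endian) → word 0xf2
id [0+:1] = (word>>0) & 0x1 = 0
slot [1+:7] = (word>>1) & 0x7f = 121  ←

121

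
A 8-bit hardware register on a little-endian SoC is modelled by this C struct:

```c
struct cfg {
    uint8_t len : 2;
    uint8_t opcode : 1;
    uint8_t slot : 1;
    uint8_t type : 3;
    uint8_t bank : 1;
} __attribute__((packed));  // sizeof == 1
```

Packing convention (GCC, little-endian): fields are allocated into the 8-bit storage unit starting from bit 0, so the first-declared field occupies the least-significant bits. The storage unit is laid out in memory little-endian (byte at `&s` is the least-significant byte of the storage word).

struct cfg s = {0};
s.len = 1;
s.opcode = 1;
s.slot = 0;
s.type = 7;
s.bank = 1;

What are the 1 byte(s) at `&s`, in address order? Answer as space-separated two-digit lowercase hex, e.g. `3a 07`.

[0+:2] len=1 & 0x3 = 0x1; word=0x01
[2+:1] opcode=1 & 0x1 = 0x1; word=0x05
[3+:1] slot=0 & 0x1 = 0x0; word=0x05
[4+:3] type=7 & 0x7 = 0x7; word=0x75
[7+:1] bank=1 & 0x1 = 0x1; word=0xf5
word = 0xf5 → little-endian bytes:
  [0]=0xf5

f5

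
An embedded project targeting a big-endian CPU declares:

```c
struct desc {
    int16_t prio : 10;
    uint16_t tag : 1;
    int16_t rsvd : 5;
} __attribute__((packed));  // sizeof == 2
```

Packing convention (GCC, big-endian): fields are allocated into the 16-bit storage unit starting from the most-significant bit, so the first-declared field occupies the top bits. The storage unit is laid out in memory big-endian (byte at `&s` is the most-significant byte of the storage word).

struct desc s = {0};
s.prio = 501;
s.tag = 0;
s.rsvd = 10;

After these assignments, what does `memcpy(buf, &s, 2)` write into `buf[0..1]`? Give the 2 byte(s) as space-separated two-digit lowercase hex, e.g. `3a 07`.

7d 4a

prio (10b) val=501 bits=0x1f5 at bit 6: 0x7d40
tag (1b) val=0 bits=0x0 at bit 5: 0x7d40
rsvd (5b) val=10 bits=0xa at bit 0: 0x7d4a
word = 0x7d4a → big-endian bytes:
  [0]=0x7d  [1]=0x4a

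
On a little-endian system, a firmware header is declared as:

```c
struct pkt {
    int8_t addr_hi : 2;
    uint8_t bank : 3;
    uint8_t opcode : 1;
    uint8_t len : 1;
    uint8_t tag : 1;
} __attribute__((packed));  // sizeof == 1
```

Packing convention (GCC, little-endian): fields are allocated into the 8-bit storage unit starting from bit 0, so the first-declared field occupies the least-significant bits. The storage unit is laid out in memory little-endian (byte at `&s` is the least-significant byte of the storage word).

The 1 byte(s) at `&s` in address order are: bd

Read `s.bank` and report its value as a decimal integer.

[0]=0xbd (little-endian) → word 0xbd
addr_hi [0+:2] = (word>>0) & 0x3 = 1
bank [2+:3] = (word>>2) & 0x7 = 7  ←
opcode [5+:1] = (word>>5) & 0x1 = 1
len [6+:1] = (word>>6) & 0x1 = 0
tag [7+:1] = (word>>7) & 0x1 = 1

7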